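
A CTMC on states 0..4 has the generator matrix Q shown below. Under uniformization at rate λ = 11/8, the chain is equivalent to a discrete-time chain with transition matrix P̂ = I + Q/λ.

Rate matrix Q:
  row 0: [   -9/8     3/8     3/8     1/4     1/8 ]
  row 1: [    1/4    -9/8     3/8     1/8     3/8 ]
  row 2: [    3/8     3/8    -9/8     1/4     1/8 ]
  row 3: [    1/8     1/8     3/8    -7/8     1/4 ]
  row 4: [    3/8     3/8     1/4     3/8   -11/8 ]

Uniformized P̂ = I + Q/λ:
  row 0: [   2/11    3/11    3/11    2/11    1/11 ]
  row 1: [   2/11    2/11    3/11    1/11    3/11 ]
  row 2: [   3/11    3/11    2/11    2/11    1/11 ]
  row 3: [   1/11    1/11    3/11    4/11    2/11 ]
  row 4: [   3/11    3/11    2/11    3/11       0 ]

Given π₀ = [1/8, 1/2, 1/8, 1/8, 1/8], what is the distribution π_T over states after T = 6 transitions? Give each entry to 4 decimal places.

t=0: π = [0.1250, 0.5000, 0.1250, 0.1250, 0.1250]
t=1: π = [0.1932, 0.2045, 0.2500, 0.1705, 0.1818]
t=2: π = [0.2056, 0.2231, 0.2335, 0.2107, 0.1271]
t=3: π = [0.1954, 0.2141, 0.2400, 0.2114, 0.1391]
t=4: π = [0.1971, 0.2148, 0.2383, 0.2134, 0.1364]
t=5: π = [0.1965, 0.2144, 0.2387, 0.2135, 0.1370]
t=6: π = [0.1966, 0.2144, 0.2386, 0.2136, 0.1368]

π = [0.1966, 0.2144, 0.2386, 0.2136, 0.1368]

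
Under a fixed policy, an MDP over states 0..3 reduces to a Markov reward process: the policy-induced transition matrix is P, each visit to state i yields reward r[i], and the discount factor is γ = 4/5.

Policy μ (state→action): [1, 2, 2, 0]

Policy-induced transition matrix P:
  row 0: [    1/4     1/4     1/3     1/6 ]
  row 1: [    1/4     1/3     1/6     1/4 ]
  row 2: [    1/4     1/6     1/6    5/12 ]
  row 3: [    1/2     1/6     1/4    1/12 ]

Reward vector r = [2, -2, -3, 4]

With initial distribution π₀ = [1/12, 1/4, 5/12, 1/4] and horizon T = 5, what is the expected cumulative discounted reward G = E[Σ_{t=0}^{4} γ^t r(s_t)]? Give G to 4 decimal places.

G = 0.4699

t=0: π = [0.0833, 0.2500, 0.4167, 0.2500], E[r] = -0.5833, γ^t·E[r] = -0.583333, running G = -0.583333
t=1: π = [0.3125, 0.2153, 0.2014, 0.2708], E[r] = 0.6736, γ^t·E[r] = 0.538889, running G = -0.044444
t=2: π = [0.3177, 0.2286, 0.2413, 0.2124], E[r] = 0.3038, γ^t·E[r] = 0.194444, running G = 0.150000
t=3: π = [0.3031, 0.2312, 0.2373, 0.2283], E[r] = 0.3451, γ^t·E[r] = 0.176716, running G = 0.326716
t=4: π = [0.3071, 0.2305, 0.2362, 0.2262], E[r] = 0.3496, γ^t·E[r] = 0.143179, running G = 0.469895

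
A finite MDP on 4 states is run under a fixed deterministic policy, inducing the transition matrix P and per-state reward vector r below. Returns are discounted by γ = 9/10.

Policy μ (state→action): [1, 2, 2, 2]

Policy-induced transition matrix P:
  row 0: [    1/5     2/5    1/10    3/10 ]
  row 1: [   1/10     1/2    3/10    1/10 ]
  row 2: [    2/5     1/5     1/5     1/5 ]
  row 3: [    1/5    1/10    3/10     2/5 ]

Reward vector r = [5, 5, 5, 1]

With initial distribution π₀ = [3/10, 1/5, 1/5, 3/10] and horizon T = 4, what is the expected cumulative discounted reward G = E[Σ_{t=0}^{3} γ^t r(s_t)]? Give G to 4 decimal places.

t=0: π = [0.3000, 0.2000, 0.2000, 0.3000], E[r] = 3.8000, γ^t·E[r] = 3.800000, running G = 3.800000
t=1: π = [0.2200, 0.2900, 0.2200, 0.2700], E[r] = 3.9200, γ^t·E[r] = 3.528000, running G = 7.328000
t=2: π = [0.2150, 0.3040, 0.2340, 0.2470], E[r] = 4.0120, γ^t·E[r] = 3.249720, running G = 10.577720
t=3: π = [0.2164, 0.3095, 0.2336, 0.2405], E[r] = 4.0380, γ^t·E[r] = 2.943702, running G = 13.521422

G = 13.5214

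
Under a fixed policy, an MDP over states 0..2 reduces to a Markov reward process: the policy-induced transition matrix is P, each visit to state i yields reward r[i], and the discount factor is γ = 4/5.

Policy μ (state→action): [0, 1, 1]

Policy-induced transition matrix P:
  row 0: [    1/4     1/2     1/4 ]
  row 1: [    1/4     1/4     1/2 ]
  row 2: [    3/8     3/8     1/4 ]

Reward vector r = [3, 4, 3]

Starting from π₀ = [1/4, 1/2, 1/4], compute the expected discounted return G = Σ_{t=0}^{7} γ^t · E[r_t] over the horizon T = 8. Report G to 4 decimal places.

G = 14.1232

t=0: π = [0.2500, 0.5000, 0.2500], E[r] = 3.5000, γ^t·E[r] = 3.500000, running G = 3.500000
t=1: π = [0.2813, 0.3438, 0.3750], E[r] = 3.3438, γ^t·E[r] = 2.675000, running G = 6.175000
t=2: π = [0.2969, 0.3672, 0.3359], E[r] = 3.3672, γ^t·E[r] = 2.155000, running G = 8.330000
t=3: π = [0.2920, 0.3662, 0.3418], E[r] = 3.3662, γ^t·E[r] = 1.723500, running G = 10.053500
t=4: π = [0.2927, 0.3657, 0.3416], E[r] = 3.3657, γ^t·E[r] = 1.378600, running G = 11.432100
t=5: π = [0.2927, 0.3659, 0.3414], E[r] = 3.3659, γ^t·E[r] = 1.102930, running G = 12.535030
t=6: π = [0.2927, 0.3659, 0.3415], E[r] = 3.3659, γ^t·E[r] = 0.882338, running G = 13.417368
t=7: π = [0.2927, 0.3659, 0.3415], E[r] = 3.3659, γ^t·E[r] = 0.705871, running G = 14.123239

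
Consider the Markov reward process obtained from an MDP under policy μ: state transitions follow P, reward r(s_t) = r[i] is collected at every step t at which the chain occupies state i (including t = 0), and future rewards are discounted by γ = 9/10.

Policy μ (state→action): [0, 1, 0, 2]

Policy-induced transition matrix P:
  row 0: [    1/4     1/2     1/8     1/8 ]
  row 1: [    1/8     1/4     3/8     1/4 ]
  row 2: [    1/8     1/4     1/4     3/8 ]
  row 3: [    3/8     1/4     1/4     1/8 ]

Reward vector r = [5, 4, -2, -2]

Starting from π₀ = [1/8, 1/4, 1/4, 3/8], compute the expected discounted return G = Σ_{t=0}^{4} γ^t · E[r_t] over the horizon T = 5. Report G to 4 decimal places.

t=0: π = [0.1250, 0.2500, 0.2500, 0.3750], E[r] = 0.3750, γ^t·E[r] = 0.375000, running G = 0.375000
t=1: π = [0.2344, 0.2813, 0.2656, 0.2188], E[r] = 1.3281, γ^t·E[r] = 1.195313, running G = 1.570313
t=2: π = [0.2090, 0.3086, 0.2559, 0.2266], E[r] = 1.3145, γ^t·E[r] = 1.064707, running G = 2.635020
t=3: π = [0.2078, 0.3022, 0.2625, 0.2275], E[r] = 1.2678, γ^t·E[r] = 0.924242, running G = 3.559262
t=4: π = [0.2079, 0.3019, 0.2618, 0.2284], E[r] = 1.2666, γ^t·E[r] = 0.831037, running G = 4.390299

G = 4.3903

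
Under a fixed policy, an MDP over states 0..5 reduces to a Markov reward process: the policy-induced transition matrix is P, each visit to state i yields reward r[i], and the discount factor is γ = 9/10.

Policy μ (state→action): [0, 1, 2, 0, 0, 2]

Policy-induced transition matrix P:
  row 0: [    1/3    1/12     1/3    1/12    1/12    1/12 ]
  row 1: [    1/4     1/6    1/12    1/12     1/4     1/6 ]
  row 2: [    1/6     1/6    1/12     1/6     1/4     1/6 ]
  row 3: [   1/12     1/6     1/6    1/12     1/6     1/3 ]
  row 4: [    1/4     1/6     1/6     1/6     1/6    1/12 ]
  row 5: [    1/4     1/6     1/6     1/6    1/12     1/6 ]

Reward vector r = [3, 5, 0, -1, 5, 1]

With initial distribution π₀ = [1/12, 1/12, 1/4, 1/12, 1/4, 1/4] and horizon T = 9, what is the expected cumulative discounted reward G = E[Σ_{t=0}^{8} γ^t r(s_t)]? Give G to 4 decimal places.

t=0: π = [0.0833, 0.0833, 0.2500, 0.0833, 0.2500, 0.2500], E[r] = 2.0833, γ^t·E[r] = 2.083333, running G = 2.083333
t=1: π = [0.2222, 0.1597, 0.1528, 0.1458, 0.1667, 0.1528], E[r] = 2.3056, γ^t·E[r] = 2.075000, running G = 4.158333
t=2: π = [0.2315, 0.1481, 0.1777, 0.1227, 0.1615, 0.1586], E[r] = 2.2784, γ^t·E[r] = 1.845469, running G = 6.003802
t=3: π = [0.2340, 0.1474, 0.1781, 0.1248, 0.1613, 0.1544], E[r] = 2.2751, γ^t·E[r] = 1.658566, running G = 7.662368
t=4: π = [0.2339, 0.1472, 0.1786, 0.1245, 0.1614, 0.1545], E[r] = 2.2746, γ^t·E[r] = 1.492333, running G = 9.154701
t=5: π = [0.2339, 0.1472, 0.1785, 0.1245, 0.1614, 0.1545], E[r] = 2.2746, γ^t·E[r] = 1.343147, running G = 10.497849
t=6: π = [0.2339, 0.1472, 0.1785, 0.1245, 0.1614, 0.1545], E[r] = 2.2746, γ^t·E[r] = 1.208833, running G = 11.706682
t=7: π = [0.2339, 0.1472, 0.1785, 0.1245, 0.1614, 0.1545], E[r] = 2.2746, γ^t·E[r] = 1.087951, running G = 12.794633
t=8: π = [0.2339, 0.1472, 0.1785, 0.1245, 0.1614, 0.1545], E[r] = 2.2746, γ^t·E[r] = 0.979156, running G = 13.773789

G = 13.7738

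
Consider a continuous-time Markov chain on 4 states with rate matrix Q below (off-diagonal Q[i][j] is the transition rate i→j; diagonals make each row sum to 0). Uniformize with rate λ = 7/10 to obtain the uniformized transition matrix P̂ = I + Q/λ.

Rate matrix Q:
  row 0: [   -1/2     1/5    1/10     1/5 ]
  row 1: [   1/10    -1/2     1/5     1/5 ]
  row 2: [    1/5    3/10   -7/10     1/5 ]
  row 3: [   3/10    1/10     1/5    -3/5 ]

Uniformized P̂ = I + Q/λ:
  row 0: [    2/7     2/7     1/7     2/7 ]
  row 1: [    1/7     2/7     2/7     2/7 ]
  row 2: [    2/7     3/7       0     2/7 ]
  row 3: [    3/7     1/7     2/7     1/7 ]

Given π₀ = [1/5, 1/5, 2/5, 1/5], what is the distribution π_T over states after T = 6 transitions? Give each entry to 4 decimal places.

π = [0.2818, 0.2772, 0.1910, 0.2500]

t=0: π = [0.2000, 0.2000, 0.4000, 0.2000]
t=1: π = [0.2857, 0.3143, 0.1429, 0.2571]
t=2: π = [0.2776, 0.2694, 0.2041, 0.2490]
t=3: π = [0.2828, 0.2793, 0.1878, 0.2501]
t=4: π = [0.2815, 0.2768, 0.1917, 0.2500]
t=5: π = [0.2819, 0.2774, 0.1907, 0.2500]
t=6: π = [0.2818, 0.2772, 0.1910, 0.2500]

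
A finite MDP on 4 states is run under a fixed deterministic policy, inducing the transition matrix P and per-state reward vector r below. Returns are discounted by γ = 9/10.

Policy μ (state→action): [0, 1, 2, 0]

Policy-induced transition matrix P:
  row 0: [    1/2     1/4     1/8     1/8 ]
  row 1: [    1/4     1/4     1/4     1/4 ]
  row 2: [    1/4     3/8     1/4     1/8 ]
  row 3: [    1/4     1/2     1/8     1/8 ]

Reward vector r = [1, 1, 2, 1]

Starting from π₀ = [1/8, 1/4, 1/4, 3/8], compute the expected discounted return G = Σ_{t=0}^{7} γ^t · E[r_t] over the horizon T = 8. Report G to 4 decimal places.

t=0: π = [0.1250, 0.2500, 0.2500, 0.3750], E[r] = 1.2500, γ^t·E[r] = 1.250000, running G = 1.250000
t=1: π = [0.2813, 0.3750, 0.1875, 0.1563], E[r] = 1.1875, γ^t·E[r] = 1.068750, running G = 2.318750
t=2: π = [0.3203, 0.3125, 0.1953, 0.1719], E[r] = 1.1953, γ^t·E[r] = 0.968203, running G = 3.286953
t=3: π = [0.3301, 0.3174, 0.1885, 0.1641], E[r] = 1.1885, γ^t·E[r] = 0.866399, running G = 4.153353
t=4: π = [0.3325, 0.3146, 0.1882, 0.1647], E[r] = 1.1882, γ^t·E[r] = 0.779599, running G = 4.932952
t=5: π = [0.3331, 0.3147, 0.1879, 0.1643], E[r] = 1.1879, γ^t·E[r] = 0.701414, running G = 5.634366
t=6: π = [0.3333, 0.3146, 0.1878, 0.1643], E[r] = 1.1878, γ^t·E[r] = 0.631255, running G = 6.265621
t=7: π = [0.3333, 0.3146, 0.1878, 0.1643], E[r] = 1.1878, γ^t·E[r] = 0.568120, running G = 6.833741

G = 6.8337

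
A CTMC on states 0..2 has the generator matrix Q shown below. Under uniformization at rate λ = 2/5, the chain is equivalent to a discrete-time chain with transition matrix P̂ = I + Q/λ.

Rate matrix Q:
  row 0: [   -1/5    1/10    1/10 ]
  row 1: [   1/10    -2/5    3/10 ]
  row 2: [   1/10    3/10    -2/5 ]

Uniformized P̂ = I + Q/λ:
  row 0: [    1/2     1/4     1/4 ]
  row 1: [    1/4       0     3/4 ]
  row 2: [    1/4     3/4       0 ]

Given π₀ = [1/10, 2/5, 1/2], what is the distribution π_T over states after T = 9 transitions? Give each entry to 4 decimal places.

t=0: π = [0.1000, 0.4000, 0.5000]
t=1: π = [0.2750, 0.4000, 0.3250]
t=2: π = [0.3188, 0.3125, 0.3688]
t=3: π = [0.3297, 0.3563, 0.3141]
t=4: π = [0.3324, 0.3180, 0.3496]
t=5: π = [0.3331, 0.3453, 0.3216]
t=6: π = [0.3333, 0.3245, 0.3423]
t=7: π = [0.3333, 0.3400, 0.3267]
t=8: π = [0.3333, 0.3283, 0.3383]
t=9: π = [0.3333, 0.3371, 0.3296]

π = [0.3333, 0.3371, 0.3296]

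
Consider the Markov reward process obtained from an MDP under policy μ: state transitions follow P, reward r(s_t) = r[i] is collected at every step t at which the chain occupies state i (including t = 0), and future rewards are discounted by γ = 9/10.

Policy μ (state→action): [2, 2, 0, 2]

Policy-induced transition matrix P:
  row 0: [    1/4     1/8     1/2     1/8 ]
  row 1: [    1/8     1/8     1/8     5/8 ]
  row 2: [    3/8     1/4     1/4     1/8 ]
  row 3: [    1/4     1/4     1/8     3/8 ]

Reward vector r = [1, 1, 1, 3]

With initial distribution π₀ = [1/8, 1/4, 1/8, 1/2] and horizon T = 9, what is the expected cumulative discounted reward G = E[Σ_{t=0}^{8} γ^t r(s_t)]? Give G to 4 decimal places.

G = 10.3543

t=0: π = [0.1250, 0.2500, 0.1250, 0.5000], E[r] = 2.0000, γ^t·E[r] = 2.000000, running G = 2.000000
t=1: π = [0.2344, 0.2031, 0.1875, 0.3750], E[r] = 1.7500, γ^t·E[r] = 1.575000, running G = 3.575000
t=2: π = [0.2480, 0.1953, 0.2363, 0.3203], E[r] = 1.6406, γ^t·E[r] = 1.328906, running G = 4.903906
t=3: π = [0.2551, 0.1946, 0.2476, 0.3027], E[r] = 1.6055, γ^t·E[r] = 1.170387, running G = 6.074293
t=4: π = [0.2566, 0.1938, 0.2516, 0.2980], E[r] = 1.5959, γ^t·E[r] = 1.047101, running G = 7.121394
t=5: π = [0.2572, 0.1937, 0.2527, 0.2964], E[r] = 1.5928, γ^t·E[r] = 0.940517, running G = 8.061911
t=6: π = [0.2574, 0.1936, 0.2530, 0.2959], E[r] = 1.5919, γ^t·E[r] = 0.845997, running G = 8.907908
t=7: π = [0.2574, 0.1936, 0.2531, 0.2958], E[r] = 1.5916, γ^t·E[r] = 0.761261, running G = 9.669168
t=8: π = [0.2574, 0.1936, 0.2532, 0.2958], E[r] = 1.5915, γ^t·E[r] = 0.685100, running G = 10.354268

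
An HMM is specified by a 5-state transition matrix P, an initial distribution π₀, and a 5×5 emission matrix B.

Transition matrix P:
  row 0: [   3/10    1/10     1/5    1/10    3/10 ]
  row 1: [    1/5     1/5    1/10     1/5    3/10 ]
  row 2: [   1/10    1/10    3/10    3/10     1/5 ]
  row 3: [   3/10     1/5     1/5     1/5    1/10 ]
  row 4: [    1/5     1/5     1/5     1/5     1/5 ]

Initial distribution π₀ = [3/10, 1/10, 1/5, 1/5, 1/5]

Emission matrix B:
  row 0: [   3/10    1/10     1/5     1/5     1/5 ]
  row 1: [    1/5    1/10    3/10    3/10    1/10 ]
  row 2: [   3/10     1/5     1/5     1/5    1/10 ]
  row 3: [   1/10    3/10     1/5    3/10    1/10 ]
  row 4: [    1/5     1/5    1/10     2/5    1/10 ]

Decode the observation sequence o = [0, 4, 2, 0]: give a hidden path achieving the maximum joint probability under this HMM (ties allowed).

path = [0, 0, 0, 0]

t=0: δ = [9.000e-02, 2.000e-02, 6.000e-02, 2.000e-02, 4.000e-02]  (obs o_0=0)
t=1: δ = [5.400e-03, 9.000e-04, 1.800e-03, 1.800e-03, 2.700e-03]  ψ = [0, 0, 0, 2, 0]  (obs o_1=4)
t=2: δ = [3.240e-04, 1.620e-04, 2.160e-04, 1.080e-04, 1.620e-04]  ψ = [0, 0, 0, 0, 0]  (obs o_2=2)
t=3: δ = [2.916e-05, 6.480e-06, 1.944e-05, 6.480e-06, 1.944e-05]  ψ = [0, 0, 0, 2, 0]  (obs o_3=0)
backtrack: best end state = 0; path = [0, 0, 0, 0]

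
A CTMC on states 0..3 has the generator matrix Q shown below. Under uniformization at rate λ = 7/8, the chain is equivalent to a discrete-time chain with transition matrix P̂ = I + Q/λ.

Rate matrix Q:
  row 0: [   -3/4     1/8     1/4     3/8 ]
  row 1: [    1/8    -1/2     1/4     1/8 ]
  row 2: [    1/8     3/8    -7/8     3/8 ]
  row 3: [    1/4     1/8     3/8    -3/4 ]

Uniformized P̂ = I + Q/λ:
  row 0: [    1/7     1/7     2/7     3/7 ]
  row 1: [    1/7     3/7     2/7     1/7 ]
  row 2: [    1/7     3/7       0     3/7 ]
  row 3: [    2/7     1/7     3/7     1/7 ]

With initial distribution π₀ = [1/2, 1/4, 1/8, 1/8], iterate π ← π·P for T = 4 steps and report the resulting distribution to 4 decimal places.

π = [0.1814, 0.2999, 0.2526, 0.2661]

t=0: π = [0.5000, 0.2500, 0.1250, 0.1250]
t=1: π = [0.1607, 0.2500, 0.2679, 0.3214]
t=2: π = [0.1888, 0.2908, 0.2551, 0.2653]
t=3: π = [0.1808, 0.2988, 0.2507, 0.2697]
t=4: π = [0.1814, 0.2999, 0.2526, 0.2661]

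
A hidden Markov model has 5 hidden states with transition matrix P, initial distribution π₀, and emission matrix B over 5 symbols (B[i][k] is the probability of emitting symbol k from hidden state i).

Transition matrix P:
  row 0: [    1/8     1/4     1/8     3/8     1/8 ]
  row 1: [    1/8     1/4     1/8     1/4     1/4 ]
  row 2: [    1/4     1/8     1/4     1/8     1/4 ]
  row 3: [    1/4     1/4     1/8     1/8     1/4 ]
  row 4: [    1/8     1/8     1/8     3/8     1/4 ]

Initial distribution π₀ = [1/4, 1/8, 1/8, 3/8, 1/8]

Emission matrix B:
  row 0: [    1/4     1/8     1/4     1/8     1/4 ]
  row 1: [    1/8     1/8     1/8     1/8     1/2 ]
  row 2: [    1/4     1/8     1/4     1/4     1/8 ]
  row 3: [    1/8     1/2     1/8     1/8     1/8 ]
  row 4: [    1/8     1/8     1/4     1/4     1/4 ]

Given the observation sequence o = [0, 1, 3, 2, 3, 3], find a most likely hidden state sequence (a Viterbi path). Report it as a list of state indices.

path = [0, 3, 4, 4, 4, 4]

t=0: δ = [6.250e-02, 1.562e-02, 3.125e-02, 4.688e-02, 1.562e-02]  (obs o_0=0)
t=1: δ = [1.465e-03, 1.953e-03, 9.766e-04, 1.172e-02, 1.465e-03]  ψ = [3, 0, 0, 0, 3]  (obs o_1=1)
t=2: δ = [3.662e-04, 3.662e-04, 3.662e-04, 1.831e-04, 7.324e-04]  ψ = [3, 3, 3, 3, 3]  (obs o_2=3)
t=3: δ = [2.289e-05, 1.144e-05, 2.289e-05, 3.433e-05, 4.578e-05]  ψ = [2, 0, 2, 4, 4]  (obs o_3=2)
t=4: δ = [1.073e-06, 1.073e-06, 1.431e-06, 2.146e-06, 2.861e-06]  ψ = [3, 3, 2, 4, 4]  (obs o_4=3)
t=5: δ = [6.706e-08, 6.706e-08, 8.941e-08, 1.341e-07, 1.788e-07]  ψ = [3, 3, 2, 4, 4]  (obs o_5=3)
backtrack: best end state = 4; path = [0, 3, 4, 4, 4, 4]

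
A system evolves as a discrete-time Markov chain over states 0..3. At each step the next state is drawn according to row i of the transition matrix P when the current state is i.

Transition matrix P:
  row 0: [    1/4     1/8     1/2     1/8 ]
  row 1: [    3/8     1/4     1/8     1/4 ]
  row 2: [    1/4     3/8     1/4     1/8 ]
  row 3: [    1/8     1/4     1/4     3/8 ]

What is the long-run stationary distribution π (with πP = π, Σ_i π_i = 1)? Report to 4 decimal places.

π = [0.2556, 0.2533, 0.2822, 0.2089]

Balance equations π_j = Σ_i π_i·P[i][j]:
  π_0 = 1/4·π_0 + 3/8·π_1 + 1/4·π_2 + 1/8·π_3
  π_1 = 1/8·π_0 + 1/4·π_1 + 3/8·π_2 + 1/4·π_3
  π_2 = 1/2·π_0 + 1/8·π_1 + 1/4·π_2 + 1/4·π_3
  normalize: π_0 + π_1 + π_2 + π_3 = 1
Solving the linear system gives exactly π = [23/90, 19/75, 127/450, 47/225].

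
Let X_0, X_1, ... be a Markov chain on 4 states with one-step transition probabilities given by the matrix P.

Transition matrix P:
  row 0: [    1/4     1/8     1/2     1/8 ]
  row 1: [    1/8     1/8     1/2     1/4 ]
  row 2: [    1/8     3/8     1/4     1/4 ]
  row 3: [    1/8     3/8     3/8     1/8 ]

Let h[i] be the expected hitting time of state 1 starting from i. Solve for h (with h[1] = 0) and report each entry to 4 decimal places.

First-step conditioning: h[1] = 0; for i ≠ 1, h[i] = 1 + Σ_k P[i][k]·h[k].
  h[0] = 1 + 1/4·h[0] + 1/2·h[2] + 1/8·h[3]
  h[2] = 1 + 1/8·h[0] + 1/4·h[2] + 1/4·h[3]
  h[3] = 1 + 1/8·h[0] + 3/8·h[2] + 1/8·h[3]
Solving the 3×3 linear system over states ≠ 1 gives exactly h = [72/19, 0, 56/19, 56/19] (h[1] = 0 is the target).

h = [3.7895, 0.0000, 2.9474, 2.9474]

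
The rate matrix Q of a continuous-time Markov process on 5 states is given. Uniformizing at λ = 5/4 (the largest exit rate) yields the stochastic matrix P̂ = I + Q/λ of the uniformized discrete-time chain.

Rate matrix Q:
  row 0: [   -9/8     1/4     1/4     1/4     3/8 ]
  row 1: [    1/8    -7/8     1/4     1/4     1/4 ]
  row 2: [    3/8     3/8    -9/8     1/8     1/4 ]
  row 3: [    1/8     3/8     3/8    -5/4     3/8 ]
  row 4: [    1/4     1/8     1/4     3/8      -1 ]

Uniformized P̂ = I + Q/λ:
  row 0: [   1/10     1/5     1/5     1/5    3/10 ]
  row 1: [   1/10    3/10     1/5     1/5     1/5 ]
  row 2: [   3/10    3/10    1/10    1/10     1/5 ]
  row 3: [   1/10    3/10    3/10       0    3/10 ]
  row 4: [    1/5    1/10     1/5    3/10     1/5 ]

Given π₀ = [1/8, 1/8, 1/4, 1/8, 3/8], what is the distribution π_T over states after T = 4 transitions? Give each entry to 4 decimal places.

t=0: π = [0.1250, 0.1250, 0.2500, 0.1250, 0.3750]
t=1: π = [0.1875, 0.2125, 0.1875, 0.1875, 0.2250]
t=2: π = [0.1600, 0.2363, 0.2000, 0.1663, 0.2375]
t=3: π = [0.1638, 0.2365, 0.1966, 0.1705, 0.2326]
t=4: π = [0.1626, 0.2371, 0.1974, 0.1695, 0.2334]

π = [0.1626, 0.2371, 0.1974, 0.1695, 0.2334]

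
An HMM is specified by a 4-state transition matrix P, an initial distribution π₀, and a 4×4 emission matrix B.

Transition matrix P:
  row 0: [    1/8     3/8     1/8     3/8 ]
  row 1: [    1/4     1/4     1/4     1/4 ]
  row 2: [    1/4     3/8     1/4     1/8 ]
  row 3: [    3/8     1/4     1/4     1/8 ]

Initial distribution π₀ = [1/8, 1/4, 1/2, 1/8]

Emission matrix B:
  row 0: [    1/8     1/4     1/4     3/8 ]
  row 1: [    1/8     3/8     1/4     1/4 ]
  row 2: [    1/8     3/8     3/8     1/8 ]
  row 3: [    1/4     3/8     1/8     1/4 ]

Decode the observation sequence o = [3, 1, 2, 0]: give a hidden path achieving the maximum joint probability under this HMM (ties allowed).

path = [0, 3, 0, 3]

t=0: δ = [4.688e-02, 6.250e-02, 6.250e-02, 3.125e-02]  (obs o_0=3)
t=1: δ = [3.906e-03, 8.789e-03, 5.859e-03, 6.592e-03]  ψ = [1, 2, 1, 0]  (obs o_1=1)
t=2: δ = [6.180e-04, 5.493e-04, 8.240e-04, 2.747e-04]  ψ = [3, 1, 1, 1]  (obs o_2=2)
t=3: δ = [2.575e-05, 3.862e-05, 2.575e-05, 5.794e-05]  ψ = [2, 2, 2, 0]  (obs o_3=0)
backtrack: best end state = 3; path = [0, 3, 0, 3]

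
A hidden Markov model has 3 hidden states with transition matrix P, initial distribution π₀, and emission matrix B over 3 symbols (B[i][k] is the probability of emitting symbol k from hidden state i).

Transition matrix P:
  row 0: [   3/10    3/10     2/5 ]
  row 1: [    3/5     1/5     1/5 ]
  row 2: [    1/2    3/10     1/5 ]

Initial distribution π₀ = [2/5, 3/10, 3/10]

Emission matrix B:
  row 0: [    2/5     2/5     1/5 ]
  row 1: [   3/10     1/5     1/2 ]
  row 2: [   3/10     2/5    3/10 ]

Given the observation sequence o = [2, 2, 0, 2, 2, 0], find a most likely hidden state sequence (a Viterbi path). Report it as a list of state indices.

path = [1, 1, 0, 2, 1, 0]

t=0: δ = [8.000e-02, 1.500e-01, 9.000e-02]  (obs o_0=2)
t=1: δ = [1.800e-02, 1.500e-02, 9.600e-03]  ψ = [1, 1, 0]  (obs o_1=2)
t=2: δ = [3.600e-03, 1.620e-03, 2.160e-03]  ψ = [1, 0, 0]  (obs o_2=0)
t=3: δ = [2.160e-04, 5.400e-04, 4.320e-04]  ψ = [0, 0, 0]  (obs o_3=2)
t=4: δ = [6.480e-05, 6.480e-05, 3.240e-05]  ψ = [1, 2, 1]  (obs o_4=2)
t=5: δ = [1.555e-05, 5.832e-06, 7.776e-06]  ψ = [1, 0, 0]  (obs o_5=0)
backtrack: best end state = 0; path = [1, 1, 0, 2, 1, 0]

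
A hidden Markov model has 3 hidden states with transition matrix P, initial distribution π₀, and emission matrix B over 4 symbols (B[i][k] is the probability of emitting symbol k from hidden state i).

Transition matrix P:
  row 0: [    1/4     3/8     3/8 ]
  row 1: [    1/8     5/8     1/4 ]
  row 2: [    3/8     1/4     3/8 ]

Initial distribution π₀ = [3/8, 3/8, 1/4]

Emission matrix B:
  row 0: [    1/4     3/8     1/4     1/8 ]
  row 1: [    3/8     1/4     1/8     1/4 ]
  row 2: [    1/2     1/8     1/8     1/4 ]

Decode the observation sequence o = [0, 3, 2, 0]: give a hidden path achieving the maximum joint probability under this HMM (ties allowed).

t=0: δ = [9.375e-02, 1.406e-01, 1.250e-01]  (obs o_0=0)
t=1: δ = [5.859e-03, 2.197e-02, 1.172e-02]  ψ = [2, 1, 2]  (obs o_1=3)
t=2: δ = [1.099e-03, 1.717e-03, 6.866e-04]  ψ = [2, 1, 1]  (obs o_2=2)
t=3: δ = [6.866e-05, 4.023e-04, 2.146e-04]  ψ = [0, 1, 1]  (obs o_3=0)
backtrack: best end state = 1; path = [1, 1, 1, 1]

path = [1, 1, 1, 1]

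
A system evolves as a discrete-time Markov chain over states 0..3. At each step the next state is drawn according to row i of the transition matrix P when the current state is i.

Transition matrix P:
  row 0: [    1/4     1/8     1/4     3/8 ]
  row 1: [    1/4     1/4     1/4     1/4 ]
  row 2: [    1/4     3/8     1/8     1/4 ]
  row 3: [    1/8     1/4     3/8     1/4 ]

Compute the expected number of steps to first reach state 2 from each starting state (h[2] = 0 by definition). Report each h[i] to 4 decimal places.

h = [3.4595, 3.5135, 0.0000, 3.0811]

First-step conditioning: h[2] = 0; for i ≠ 2, h[i] = 1 + Σ_k P[i][k]·h[k].
  h[0] = 1 + 1/4·h[0] + 1/8·h[1] + 3/8·h[3]
  h[1] = 1 + 1/4·h[0] + 1/4·h[1] + 1/4·h[3]
  h[3] = 1 + 1/8·h[0] + 1/4·h[1] + 1/4·h[3]
Solving the 3×3 linear system over states ≠ 2 gives exactly h = [128/37, 130/37, 0, 114/37] (h[2] = 0 is the target).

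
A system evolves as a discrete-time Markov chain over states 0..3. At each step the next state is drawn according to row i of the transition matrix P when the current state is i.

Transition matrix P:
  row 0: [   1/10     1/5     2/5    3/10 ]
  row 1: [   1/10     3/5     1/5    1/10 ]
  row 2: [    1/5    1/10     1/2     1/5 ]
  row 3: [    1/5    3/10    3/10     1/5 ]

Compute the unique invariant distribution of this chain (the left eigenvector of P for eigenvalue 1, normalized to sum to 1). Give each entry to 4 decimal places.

Balance equations π_j = Σ_i π_i·P[i][j]:
  π_0 = 1/10·π_0 + 1/10·π_1 + 1/5·π_2 + 1/5·π_3
  π_1 = 1/5·π_0 + 3/5·π_1 + 1/10·π_2 + 3/10·π_3
  π_2 = 2/5·π_0 + 1/5·π_1 + 1/2·π_2 + 3/10·π_3
  normalize: π_0 + π_1 + π_2 + π_3 = 1
Solving the linear system gives exactly π = [45/292, 89/292, 26/73, 27/146].

π = [0.1541, 0.3048, 0.3562, 0.1849]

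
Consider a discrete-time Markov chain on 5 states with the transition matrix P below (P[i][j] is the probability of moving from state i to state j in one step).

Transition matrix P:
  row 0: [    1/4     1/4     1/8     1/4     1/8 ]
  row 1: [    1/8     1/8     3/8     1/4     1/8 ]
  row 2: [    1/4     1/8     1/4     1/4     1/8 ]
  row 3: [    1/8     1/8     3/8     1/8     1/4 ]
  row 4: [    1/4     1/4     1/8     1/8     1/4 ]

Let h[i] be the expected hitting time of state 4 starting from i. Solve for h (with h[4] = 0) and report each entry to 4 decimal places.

First-step conditioning: h[4] = 0; for i ≠ 4, h[i] = 1 + Σ_k P[i][k]·h[k].
  h[0] = 1 + 1/4·h[0] + 1/4·h[1] + 1/8·h[2] + 1/4·h[3]
  h[1] = 1 + 1/8·h[0] + 1/8·h[1] + 3/8·h[2] + 1/4·h[3]
  h[2] = 1 + 1/4·h[0] + 1/8·h[1] + 1/4·h[2] + 1/4·h[3]
  h[3] = 1 + 1/8·h[0] + 1/8·h[1] + 3/8·h[2] + 1/8·h[3]
Solving the 4×4 linear system over states ≠ 4 gives exactly h = [72/11, 72/11, 72/11, 64/11, 0] (h[4] = 0 is the target).

h = [6.5455, 6.5455, 6.5455, 5.8182, 0.0000]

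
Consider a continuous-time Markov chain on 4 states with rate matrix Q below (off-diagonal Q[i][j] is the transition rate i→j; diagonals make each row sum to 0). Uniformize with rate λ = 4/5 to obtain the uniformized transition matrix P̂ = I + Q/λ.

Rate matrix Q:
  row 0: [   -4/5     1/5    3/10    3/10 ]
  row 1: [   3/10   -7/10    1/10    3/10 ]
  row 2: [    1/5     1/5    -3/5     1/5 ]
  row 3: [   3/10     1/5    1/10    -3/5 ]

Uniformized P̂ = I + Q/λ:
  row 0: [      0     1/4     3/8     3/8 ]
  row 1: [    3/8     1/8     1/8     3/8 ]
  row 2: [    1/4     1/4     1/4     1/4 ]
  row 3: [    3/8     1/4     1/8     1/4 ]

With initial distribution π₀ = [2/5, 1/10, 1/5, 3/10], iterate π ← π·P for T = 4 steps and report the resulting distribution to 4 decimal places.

π = [0.2546, 0.2222, 0.2144, 0.3089]

t=0: π = [0.4000, 0.1000, 0.2000, 0.3000]
t=1: π = [0.2000, 0.2375, 0.2500, 0.3125]
t=2: π = [0.2688, 0.2203, 0.2063, 0.3047]
t=3: π = [0.2484, 0.2225, 0.2180, 0.3111]
t=4: π = [0.2546, 0.2222, 0.2144, 0.3089]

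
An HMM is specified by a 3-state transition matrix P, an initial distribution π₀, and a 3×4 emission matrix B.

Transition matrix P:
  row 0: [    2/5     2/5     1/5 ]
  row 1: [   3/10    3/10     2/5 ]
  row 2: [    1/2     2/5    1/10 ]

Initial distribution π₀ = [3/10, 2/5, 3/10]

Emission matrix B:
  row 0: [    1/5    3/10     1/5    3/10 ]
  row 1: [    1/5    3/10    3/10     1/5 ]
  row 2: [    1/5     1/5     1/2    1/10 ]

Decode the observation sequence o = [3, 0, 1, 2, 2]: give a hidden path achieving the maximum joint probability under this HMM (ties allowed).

t=0: δ = [9.000e-02, 8.000e-02, 3.000e-02]  (obs o_0=3)
t=1: δ = [7.200e-03, 7.200e-03, 6.400e-03]  ψ = [0, 0, 1]  (obs o_1=0)
t=2: δ = [9.600e-04, 8.640e-04, 5.760e-04]  ψ = [2, 0, 1]  (obs o_2=1)
t=3: δ = [7.680e-05, 1.152e-04, 1.728e-04]  ψ = [0, 0, 1]  (obs o_3=2)
t=4: δ = [1.728e-05, 2.074e-05, 2.304e-05]  ψ = [2, 2, 1]  (obs o_4=2)
backtrack: best end state = 2; path = [1, 2, 0, 1, 2]

path = [1, 2, 0, 1, 2]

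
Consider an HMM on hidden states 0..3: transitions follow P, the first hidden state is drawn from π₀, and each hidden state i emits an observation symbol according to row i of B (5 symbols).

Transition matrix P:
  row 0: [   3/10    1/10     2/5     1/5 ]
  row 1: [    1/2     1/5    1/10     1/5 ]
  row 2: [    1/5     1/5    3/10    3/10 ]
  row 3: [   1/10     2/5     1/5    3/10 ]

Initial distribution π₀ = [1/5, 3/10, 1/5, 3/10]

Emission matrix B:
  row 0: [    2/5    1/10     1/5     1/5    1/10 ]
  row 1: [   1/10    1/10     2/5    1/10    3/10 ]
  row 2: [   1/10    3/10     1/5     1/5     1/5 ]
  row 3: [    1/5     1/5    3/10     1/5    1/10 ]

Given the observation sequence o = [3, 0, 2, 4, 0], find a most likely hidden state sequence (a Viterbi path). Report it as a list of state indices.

path = [1, 0, 3, 1, 0]

t=0: δ = [4.000e-02, 3.000e-02, 4.000e-02, 6.000e-02]  (obs o_0=3)
t=1: δ = [6.000e-03, 2.400e-03, 1.600e-03, 3.600e-03]  ψ = [1, 3, 0, 3]  (obs o_1=0)
t=2: δ = [3.600e-04, 5.760e-04, 4.800e-04, 3.600e-04]  ψ = [0, 3, 0, 0]  (obs o_2=2)
t=3: δ = [2.880e-05, 4.320e-05, 2.880e-05, 1.440e-05]  ψ = [1, 3, 0, 2]  (obs o_3=4)
t=4: δ = [8.640e-06, 8.640e-07, 1.152e-06, 1.728e-06]  ψ = [1, 1, 0, 1]  (obs o_4=0)
backtrack: best end state = 0; path = [1, 0, 3, 1, 0]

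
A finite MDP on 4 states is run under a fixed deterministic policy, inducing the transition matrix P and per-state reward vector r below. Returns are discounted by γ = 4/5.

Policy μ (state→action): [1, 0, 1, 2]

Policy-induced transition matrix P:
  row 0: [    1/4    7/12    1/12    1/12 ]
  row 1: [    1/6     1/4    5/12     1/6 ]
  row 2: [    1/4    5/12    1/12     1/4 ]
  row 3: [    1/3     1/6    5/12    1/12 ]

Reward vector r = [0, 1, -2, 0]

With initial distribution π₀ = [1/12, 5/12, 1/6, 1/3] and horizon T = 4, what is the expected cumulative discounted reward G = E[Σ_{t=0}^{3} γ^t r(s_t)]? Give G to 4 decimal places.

G = -0.3630

t=0: π = [0.0833, 0.4167, 0.1667, 0.3333], E[r] = 0.0833, γ^t·E[r] = 0.083333, running G = 0.083333
t=1: π = [0.2431, 0.2778, 0.3333, 0.1458], E[r] = -0.3889, γ^t·E[r] = -0.311111, running G = -0.227778
t=2: π = [0.2390, 0.3744, 0.2245, 0.1620], E[r] = -0.0747, γ^t·E[r] = -0.047778, running G = -0.275556
t=3: π = [0.2323, 0.3536, 0.2622, 0.1520], E[r] = -0.1707, γ^t·E[r] = -0.087407, running G = -0.362963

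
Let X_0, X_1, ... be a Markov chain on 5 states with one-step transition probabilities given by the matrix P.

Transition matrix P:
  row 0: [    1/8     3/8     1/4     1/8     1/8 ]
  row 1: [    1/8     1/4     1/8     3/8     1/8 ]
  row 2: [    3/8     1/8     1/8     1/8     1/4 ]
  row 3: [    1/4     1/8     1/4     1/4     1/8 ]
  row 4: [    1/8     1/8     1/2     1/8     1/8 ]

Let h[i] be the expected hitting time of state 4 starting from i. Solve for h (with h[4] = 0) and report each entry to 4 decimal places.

h = [6.6932, 6.7727, 5.9318, 6.6705, 0.0000]

First-step conditioning: h[4] = 0; for i ≠ 4, h[i] = 1 + Σ_k P[i][k]·h[k].
  h[0] = 1 + 1/8·h[0] + 3/8·h[1] + 1/4·h[2] + 1/8·h[3]
  h[1] = 1 + 1/8·h[0] + 1/4·h[1] + 1/8·h[2] + 3/8·h[3]
  h[2] = 1 + 3/8·h[0] + 1/8·h[1] + 1/8·h[2] + 1/8·h[3]
  h[3] = 1 + 1/4·h[0] + 1/8·h[1] + 1/4·h[2] + 1/4·h[3]
Solving the 4×4 linear system over states ≠ 4 gives exactly h = [589/88, 149/22, 261/44, 587/88, 0] (h[4] = 0 is the target).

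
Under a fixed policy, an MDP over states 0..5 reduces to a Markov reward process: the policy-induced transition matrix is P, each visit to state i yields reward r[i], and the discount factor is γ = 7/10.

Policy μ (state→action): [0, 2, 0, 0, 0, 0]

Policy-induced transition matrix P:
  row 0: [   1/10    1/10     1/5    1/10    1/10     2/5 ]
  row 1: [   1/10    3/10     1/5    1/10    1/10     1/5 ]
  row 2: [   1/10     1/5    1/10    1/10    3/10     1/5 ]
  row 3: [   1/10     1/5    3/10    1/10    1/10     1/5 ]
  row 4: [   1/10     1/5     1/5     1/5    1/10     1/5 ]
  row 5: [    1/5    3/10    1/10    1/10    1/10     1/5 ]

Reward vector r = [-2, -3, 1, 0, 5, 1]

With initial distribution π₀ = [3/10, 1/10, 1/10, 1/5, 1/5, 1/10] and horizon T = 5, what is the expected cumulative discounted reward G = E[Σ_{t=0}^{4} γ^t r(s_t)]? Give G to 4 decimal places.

G = 0.6253

t=0: π = [0.3000, 0.1000, 0.1000, 0.2000, 0.2000, 0.1000], E[r] = 0.3000, γ^t·E[r] = 0.300000, running G = 0.300000
t=1: π = [0.1100, 0.1900, 0.2000, 0.1200, 0.1200, 0.2600], E[r] = 0.2700, γ^t·E[r] = 0.189000, running G = 0.489000
t=2: π = [0.1260, 0.2340, 0.1660, 0.1120, 0.1400, 0.2220], E[r] = 0.1340, γ^t·E[r] = 0.065660, running G = 0.554660
t=3: π = [0.1222, 0.2330, 0.1724, 0.1140, 0.1332, 0.2252], E[r] = 0.1202, γ^t·E[r] = 0.041229, running G = 0.595889
t=4: π = [0.1225, 0.2336, 0.1716, 0.1133, 0.1345, 0.2244], E[r] = 0.1226, γ^t·E[r] = 0.029446, running G = 0.625334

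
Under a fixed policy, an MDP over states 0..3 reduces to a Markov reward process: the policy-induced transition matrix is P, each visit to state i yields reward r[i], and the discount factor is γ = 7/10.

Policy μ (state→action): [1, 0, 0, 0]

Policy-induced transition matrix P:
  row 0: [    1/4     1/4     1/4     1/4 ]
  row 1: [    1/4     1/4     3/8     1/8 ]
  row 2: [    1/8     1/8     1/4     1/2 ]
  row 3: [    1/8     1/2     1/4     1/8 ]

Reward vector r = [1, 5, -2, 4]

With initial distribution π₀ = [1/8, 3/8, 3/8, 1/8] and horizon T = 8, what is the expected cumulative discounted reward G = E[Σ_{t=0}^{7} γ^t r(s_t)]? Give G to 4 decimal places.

G = 6.0116

t=0: π = [0.1250, 0.3750, 0.3750, 0.1250], E[r] = 1.7500, γ^t·E[r] = 1.750000, running G = 1.750000
t=1: π = [0.1875, 0.2344, 0.2969, 0.2813], E[r] = 1.8906, γ^t·E[r] = 1.323438, running G = 3.073438
t=2: π = [0.1777, 0.2832, 0.2793, 0.2598], E[r] = 2.0742, γ^t·E[r] = 1.016367, running G = 4.089805
t=3: π = [0.1826, 0.2800, 0.2854, 0.2520], E[r] = 2.0198, γ^t·E[r] = 0.692783, running G = 4.782588
t=4: π = [0.1828, 0.2773, 0.2850, 0.2549], E[r] = 2.0188, γ^t·E[r] = 0.484714, running G = 5.267301
t=5: π = [0.1825, 0.2781, 0.2847, 0.2547], E[r] = 2.0225, γ^t·E[r] = 0.339930, running G = 5.607231
t=6: π = [0.1826, 0.2781, 0.2848, 0.2546], E[r] = 2.0218, γ^t·E[r] = 0.237864, running G = 5.845095
t=7: π = [0.1826, 0.2780, 0.2848, 0.2546], E[r] = 2.0217, γ^t·E[r] = 0.166497, running G = 6.011592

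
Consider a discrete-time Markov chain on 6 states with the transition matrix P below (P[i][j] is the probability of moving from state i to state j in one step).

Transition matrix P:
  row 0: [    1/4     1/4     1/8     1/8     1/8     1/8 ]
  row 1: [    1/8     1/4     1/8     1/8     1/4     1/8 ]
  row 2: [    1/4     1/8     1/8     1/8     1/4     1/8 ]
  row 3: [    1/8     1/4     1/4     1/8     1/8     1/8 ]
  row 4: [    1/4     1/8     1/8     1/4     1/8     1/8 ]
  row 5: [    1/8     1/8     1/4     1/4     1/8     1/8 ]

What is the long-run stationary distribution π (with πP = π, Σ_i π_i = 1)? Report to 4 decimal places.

Balance equations π_j = Σ_i π_i·P[i][j]:
  π_0 = 1/4·π_0 + 1/8·π_1 + 1/4·π_2 + 1/8·π_3 + 1/4·π_4 + 1/8·π_5
  π_1 = 1/4·π_0 + 1/4·π_1 + 1/8·π_2 + 1/4·π_3 + 1/8·π_4 + 1/8·π_5
  π_2 = 1/8·π_0 + 1/8·π_1 + 1/8·π_2 + 1/4·π_3 + 1/8·π_4 + 1/4·π_5
  π_3 = 1/8·π_0 + 1/8·π_1 + 1/8·π_2 + 1/8·π_3 + 1/4·π_4 + 1/4·π_5
  π_4 = 1/8·π_0 + 1/4·π_1 + 1/4·π_2 + 1/8·π_3 + 1/8·π_4 + 1/8·π_5
  normalize: π_0 + π_1 + π_2 + π_3 + π_4 + π_5 = 1
Solving the linear system gives exactly π = [6313/33224, 802/4153, 668/4153, 5375/33224, 5623/33224, 1/8].

π = [0.1900, 0.1931, 0.1608, 0.1618, 0.1692, 0.1250]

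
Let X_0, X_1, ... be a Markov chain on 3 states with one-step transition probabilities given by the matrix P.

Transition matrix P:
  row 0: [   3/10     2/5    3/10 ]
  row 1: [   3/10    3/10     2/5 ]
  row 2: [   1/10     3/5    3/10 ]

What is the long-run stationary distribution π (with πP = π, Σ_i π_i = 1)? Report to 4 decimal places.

π = [0.2315, 0.4259, 0.3426]

Balance equations π_j = Σ_i π_i·P[i][j]:
  π_0 = 3/10·π_0 + 3/10·π_1 + 1/10·π_2
  π_1 = 2/5·π_0 + 3/10·π_1 + 3/5·π_2
  normalize: π_0 + π_1 + π_2 = 1
Solving the linear system gives exactly π = [25/108, 23/54, 37/108].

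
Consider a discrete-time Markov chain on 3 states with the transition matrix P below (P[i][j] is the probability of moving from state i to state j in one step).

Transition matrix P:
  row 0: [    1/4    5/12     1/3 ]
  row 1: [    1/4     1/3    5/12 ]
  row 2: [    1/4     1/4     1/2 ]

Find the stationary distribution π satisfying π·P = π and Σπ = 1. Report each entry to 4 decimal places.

π = [0.2500, 0.3182, 0.4318]

Balance equations π_j = Σ_i π_i·P[i][j]:
  π_0 = 1/4·π_0 + 1/4·π_1 + 1/4·π_2
  π_1 = 5/12·π_0 + 1/3·π_1 + 1/4·π_2
  normalize: π_0 + π_1 + π_2 = 1
Solving the linear system gives exactly π = [1/4, 7/22, 19/44].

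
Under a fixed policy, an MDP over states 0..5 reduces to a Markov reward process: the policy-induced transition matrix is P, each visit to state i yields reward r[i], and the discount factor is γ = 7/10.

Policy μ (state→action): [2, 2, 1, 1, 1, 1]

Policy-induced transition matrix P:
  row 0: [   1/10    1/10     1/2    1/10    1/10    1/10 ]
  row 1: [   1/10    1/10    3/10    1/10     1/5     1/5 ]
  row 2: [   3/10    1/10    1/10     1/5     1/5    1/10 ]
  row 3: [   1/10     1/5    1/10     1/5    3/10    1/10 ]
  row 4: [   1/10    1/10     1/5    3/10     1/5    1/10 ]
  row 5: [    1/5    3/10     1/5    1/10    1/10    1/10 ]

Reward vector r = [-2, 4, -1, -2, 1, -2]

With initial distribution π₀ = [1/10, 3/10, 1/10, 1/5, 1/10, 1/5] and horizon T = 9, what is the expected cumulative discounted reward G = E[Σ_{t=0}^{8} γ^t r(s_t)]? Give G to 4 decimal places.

G = -0.5155

t=0: π = [0.1000, 0.3000, 0.1000, 0.2000, 0.1000, 0.2000], E[r] = 0.2000, γ^t·E[r] = 0.200000, running G = 0.200000
t=1: π = [0.1400, 0.1600, 0.2300, 0.1500, 0.1900, 0.1300], E[r] = -0.2400, γ^t·E[r] = -0.168000, running G = 0.032000
t=2: π = [0.1590, 0.1410, 0.2200, 0.1760, 0.1880, 0.1160], E[r] = -0.3700, γ^t·E[r] = -0.181300, running G = -0.149300
t=3: π = [0.1556, 0.1408, 0.2222, 0.1772, 0.1901, 0.1141], E[r] = -0.3627, γ^t·E[r] = -0.124406, running G = -0.273706
t=4: π = [0.1559, 0.1405, 0.2208, 0.1780, 0.1908, 0.1141], E[r] = -0.3637, γ^t·E[r] = -0.087322, running G = -0.361028
t=5: π = [0.1556, 0.1406, 0.2209, 0.1780, 0.1908, 0.1141], E[r] = -0.3630, γ^t·E[r] = -0.061007, running G = -0.422035
t=6: π = [0.1556, 0.1406, 0.2208, 0.1781, 0.1908, 0.1141], E[r] = -0.3630, γ^t·E[r] = -0.042702, running G = -0.464737
t=7: π = [0.1556, 0.1406, 0.2208, 0.1781, 0.1908, 0.1141], E[r] = -0.3629, γ^t·E[r] = -0.029888, running G = -0.494626
t=8: π = [0.1556, 0.1406, 0.2208, 0.1781, 0.1908, 0.1141], E[r] = -0.3629, γ^t·E[r] = -0.020922, running G = -0.515547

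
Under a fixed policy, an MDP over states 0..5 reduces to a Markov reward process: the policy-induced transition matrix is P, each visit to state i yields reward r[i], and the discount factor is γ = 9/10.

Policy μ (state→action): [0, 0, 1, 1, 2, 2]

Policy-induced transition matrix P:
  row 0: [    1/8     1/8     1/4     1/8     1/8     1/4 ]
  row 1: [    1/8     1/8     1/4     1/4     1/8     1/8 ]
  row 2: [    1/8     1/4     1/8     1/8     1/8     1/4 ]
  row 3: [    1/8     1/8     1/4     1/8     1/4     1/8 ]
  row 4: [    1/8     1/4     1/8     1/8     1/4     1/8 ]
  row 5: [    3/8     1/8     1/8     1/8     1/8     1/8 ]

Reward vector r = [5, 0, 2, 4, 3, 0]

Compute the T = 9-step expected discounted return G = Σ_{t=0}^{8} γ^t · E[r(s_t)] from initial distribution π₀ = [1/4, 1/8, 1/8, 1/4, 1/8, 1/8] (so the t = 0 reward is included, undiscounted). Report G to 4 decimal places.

G = 14.5532

t=0: π = [0.2500, 0.1250, 0.1250, 0.2500, 0.1250, 0.1250], E[r] = 2.8750, γ^t·E[r] = 2.875000, running G = 2.875000
t=1: π = [0.1563, 0.1563, 0.2031, 0.1406, 0.1719, 0.1719], E[r] = 2.2656, γ^t·E[r] = 2.039063, running G = 4.914063
t=2: π = [0.1680, 0.1719, 0.1816, 0.1445, 0.1641, 0.1699], E[r] = 2.2734, γ^t·E[r] = 1.841484, running G = 6.755547
t=3: π = [0.1675, 0.1682, 0.1855, 0.1465, 0.1636, 0.1687], E[r] = 2.2852, γ^t·E[r] = 1.665879, running G = 8.421426
t=4: π = [0.1672, 0.1686, 0.1853, 0.1460, 0.1638, 0.1691], E[r] = 2.2818, γ^t·E[r] = 1.497089, running G = 9.918514
t=5: π = [0.1673, 0.1686, 0.1852, 0.1461, 0.1637, 0.1691], E[r] = 2.2824, γ^t·E[r] = 1.347711, running G = 11.266225
t=6: π = [0.1673, 0.1686, 0.1852, 0.1461, 0.1637, 0.1691], E[r] = 2.2823, γ^t·E[r] = 1.212912, running G = 12.479137
t=7: π = [0.1673, 0.1686, 0.1852, 0.1461, 0.1637, 0.1691], E[r] = 2.2823, γ^t·E[r] = 1.091620, running G = 13.570757
t=8: π = [0.1673, 0.1686, 0.1852, 0.1461, 0.1637, 0.1691], E[r] = 2.2823, γ^t·E[r] = 0.982459, running G = 14.553216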